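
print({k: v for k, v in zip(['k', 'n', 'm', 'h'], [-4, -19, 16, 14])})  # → {'k': -4, 'n': -19, 'm': 16, 'h': 14}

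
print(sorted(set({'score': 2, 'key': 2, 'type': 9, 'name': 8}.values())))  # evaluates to [2, 8, 9]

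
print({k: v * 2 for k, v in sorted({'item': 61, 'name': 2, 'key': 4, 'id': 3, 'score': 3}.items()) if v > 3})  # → {'item': 122, 'key': 8}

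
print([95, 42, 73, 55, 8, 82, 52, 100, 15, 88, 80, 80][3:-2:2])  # [55, 82, 100, 88]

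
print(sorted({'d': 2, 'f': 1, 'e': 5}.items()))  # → [('d', 2), ('e', 5), ('f', 1)]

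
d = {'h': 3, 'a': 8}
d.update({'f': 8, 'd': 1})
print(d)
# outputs {'h': 3, 'a': 8, 'f': 8, 'd': 1}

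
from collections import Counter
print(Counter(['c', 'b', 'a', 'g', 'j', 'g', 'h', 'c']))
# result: Counter({'c': 2, 'g': 2, 'b': 1, 'a': 1, 'j': 1, 'h': 1})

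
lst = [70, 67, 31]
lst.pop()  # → 31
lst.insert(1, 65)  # [70, 65, 67]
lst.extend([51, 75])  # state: [70, 65, 67, 51, 75]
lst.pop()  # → 75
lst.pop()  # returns 51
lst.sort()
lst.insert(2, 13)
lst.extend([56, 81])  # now [65, 67, 13, 70, 56, 81]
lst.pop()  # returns 81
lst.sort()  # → [13, 56, 65, 67, 70]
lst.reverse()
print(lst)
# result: [70, 67, 65, 56, 13]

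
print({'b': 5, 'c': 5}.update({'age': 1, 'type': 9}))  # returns None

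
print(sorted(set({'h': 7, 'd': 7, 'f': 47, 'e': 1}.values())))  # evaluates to [1, 7, 47]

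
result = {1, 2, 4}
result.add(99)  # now {1, 2, 4, 99}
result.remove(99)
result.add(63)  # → {1, 2, 4, 63}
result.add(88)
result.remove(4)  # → {1, 2, 63, 88}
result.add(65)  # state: {1, 2, 63, 65, 88}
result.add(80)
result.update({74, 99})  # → {1, 2, 63, 65, 74, 80, 88, 99}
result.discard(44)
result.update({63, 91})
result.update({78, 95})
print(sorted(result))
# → [1, 2, 63, 65, 74, 78, 80, 88, 91, 95, 99]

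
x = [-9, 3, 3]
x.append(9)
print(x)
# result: [-9, 3, 3, 9]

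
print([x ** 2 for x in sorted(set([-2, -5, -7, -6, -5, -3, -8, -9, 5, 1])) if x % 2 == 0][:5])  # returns [64, 36, 4]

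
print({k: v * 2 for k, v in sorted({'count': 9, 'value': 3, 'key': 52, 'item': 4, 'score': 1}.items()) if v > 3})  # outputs {'count': 18, 'item': 8, 'key': 104}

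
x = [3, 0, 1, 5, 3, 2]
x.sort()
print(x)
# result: [0, 1, 2, 3, 3, 5]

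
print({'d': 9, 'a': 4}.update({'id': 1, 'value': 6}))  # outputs None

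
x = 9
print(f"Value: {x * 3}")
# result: Value: 27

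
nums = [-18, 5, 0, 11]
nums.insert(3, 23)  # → [-18, 5, 0, 23, 11]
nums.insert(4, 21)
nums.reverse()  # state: [11, 21, 23, 0, 5, -18]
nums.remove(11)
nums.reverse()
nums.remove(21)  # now [-18, 5, 0, 23]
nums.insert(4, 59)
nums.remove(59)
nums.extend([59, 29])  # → [-18, 5, 0, 23, 59, 29]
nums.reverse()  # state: [29, 59, 23, 0, 5, -18]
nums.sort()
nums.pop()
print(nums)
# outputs [-18, 0, 5, 23, 29]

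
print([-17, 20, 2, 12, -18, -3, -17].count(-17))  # 2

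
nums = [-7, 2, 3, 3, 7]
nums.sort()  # [-7, 2, 3, 3, 7]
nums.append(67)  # [-7, 2, 3, 3, 7, 67]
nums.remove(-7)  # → [2, 3, 3, 7, 67]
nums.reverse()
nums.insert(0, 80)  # [80, 67, 7, 3, 3, 2]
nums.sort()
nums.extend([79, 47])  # [2, 3, 3, 7, 67, 80, 79, 47]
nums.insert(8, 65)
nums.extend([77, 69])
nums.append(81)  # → [2, 3, 3, 7, 67, 80, 79, 47, 65, 77, 69, 81]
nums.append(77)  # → [2, 3, 3, 7, 67, 80, 79, 47, 65, 77, 69, 81, 77]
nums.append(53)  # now [2, 3, 3, 7, 67, 80, 79, 47, 65, 77, 69, 81, 77, 53]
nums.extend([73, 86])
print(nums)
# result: [2, 3, 3, 7, 67, 80, 79, 47, 65, 77, 69, 81, 77, 53, 73, 86]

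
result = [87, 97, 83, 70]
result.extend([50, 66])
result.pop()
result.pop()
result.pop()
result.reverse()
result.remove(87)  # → [83, 97]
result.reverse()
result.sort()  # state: [83, 97]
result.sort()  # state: [83, 97]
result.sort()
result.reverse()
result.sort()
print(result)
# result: [83, 97]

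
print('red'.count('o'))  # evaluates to 0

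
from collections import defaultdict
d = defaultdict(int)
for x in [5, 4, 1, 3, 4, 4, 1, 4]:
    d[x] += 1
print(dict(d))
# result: {5: 1, 4: 4, 1: 2, 3: 1}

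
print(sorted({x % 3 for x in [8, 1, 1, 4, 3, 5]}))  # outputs [0, 1, 2]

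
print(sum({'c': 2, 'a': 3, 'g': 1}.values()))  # 6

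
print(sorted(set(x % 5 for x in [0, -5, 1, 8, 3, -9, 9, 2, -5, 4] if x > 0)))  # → [1, 2, 3, 4]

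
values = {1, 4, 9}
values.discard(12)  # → {1, 4, 9}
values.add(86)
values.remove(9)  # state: {1, 4, 86}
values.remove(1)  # {4, 86}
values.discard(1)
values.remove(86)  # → {4}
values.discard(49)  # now {4}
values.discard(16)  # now {4}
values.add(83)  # {4, 83}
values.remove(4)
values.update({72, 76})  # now {72, 76, 83}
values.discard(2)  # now {72, 76, 83}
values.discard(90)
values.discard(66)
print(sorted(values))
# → [72, 76, 83]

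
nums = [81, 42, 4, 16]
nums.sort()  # [4, 16, 42, 81]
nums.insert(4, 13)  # [4, 16, 42, 81, 13]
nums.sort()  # [4, 13, 16, 42, 81]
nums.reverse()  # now [81, 42, 16, 13, 4]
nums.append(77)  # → [81, 42, 16, 13, 4, 77]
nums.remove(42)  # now [81, 16, 13, 4, 77]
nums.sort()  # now [4, 13, 16, 77, 81]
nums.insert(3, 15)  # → [4, 13, 16, 15, 77, 81]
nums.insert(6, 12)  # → [4, 13, 16, 15, 77, 81, 12]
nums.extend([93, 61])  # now [4, 13, 16, 15, 77, 81, 12, 93, 61]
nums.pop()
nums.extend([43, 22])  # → [4, 13, 16, 15, 77, 81, 12, 93, 43, 22]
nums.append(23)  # [4, 13, 16, 15, 77, 81, 12, 93, 43, 22, 23]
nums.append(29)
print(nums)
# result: [4, 13, 16, 15, 77, 81, 12, 93, 43, 22, 23, 29]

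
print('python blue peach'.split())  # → ['python', 'blue', 'peach']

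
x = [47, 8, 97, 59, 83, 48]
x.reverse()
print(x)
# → [48, 83, 59, 97, 8, 47]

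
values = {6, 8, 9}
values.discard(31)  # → {6, 8, 9}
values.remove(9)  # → {6, 8}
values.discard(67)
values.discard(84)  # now {6, 8}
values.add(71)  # {6, 8, 71}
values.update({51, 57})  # {6, 8, 51, 57, 71}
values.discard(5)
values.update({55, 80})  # {6, 8, 51, 55, 57, 71, 80}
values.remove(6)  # {8, 51, 55, 57, 71, 80}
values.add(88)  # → {8, 51, 55, 57, 71, 80, 88}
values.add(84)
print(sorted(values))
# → [8, 51, 55, 57, 71, 80, 84, 88]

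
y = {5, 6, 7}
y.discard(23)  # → {5, 6, 7}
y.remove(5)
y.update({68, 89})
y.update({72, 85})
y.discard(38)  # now {6, 7, 68, 72, 85, 89}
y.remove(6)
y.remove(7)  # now {68, 72, 85, 89}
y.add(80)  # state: {68, 72, 80, 85, 89}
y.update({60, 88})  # {60, 68, 72, 80, 85, 88, 89}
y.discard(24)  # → {60, 68, 72, 80, 85, 88, 89}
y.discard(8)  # {60, 68, 72, 80, 85, 88, 89}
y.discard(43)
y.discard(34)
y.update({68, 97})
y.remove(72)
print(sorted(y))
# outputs [60, 68, 80, 85, 88, 89, 97]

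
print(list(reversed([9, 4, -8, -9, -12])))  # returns [-12, -9, -8, 4, 9]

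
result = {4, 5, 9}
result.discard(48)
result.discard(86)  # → {4, 5, 9}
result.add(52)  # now {4, 5, 9, 52}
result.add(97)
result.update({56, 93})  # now {4, 5, 9, 52, 56, 93, 97}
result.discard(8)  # {4, 5, 9, 52, 56, 93, 97}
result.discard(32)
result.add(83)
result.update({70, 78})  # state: {4, 5, 9, 52, 56, 70, 78, 83, 93, 97}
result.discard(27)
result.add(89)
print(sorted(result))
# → [4, 5, 9, 52, 56, 70, 78, 83, 89, 93, 97]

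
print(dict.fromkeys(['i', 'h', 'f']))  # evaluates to {'i': None, 'h': None, 'f': None}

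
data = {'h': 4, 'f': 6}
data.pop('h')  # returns 4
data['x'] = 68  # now {'f': 6, 'x': 68}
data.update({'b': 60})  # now {'f': 6, 'x': 68, 'b': 60}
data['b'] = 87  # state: {'f': 6, 'x': 68, 'b': 87}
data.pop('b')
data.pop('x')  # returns 68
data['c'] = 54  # {'f': 6, 'c': 54}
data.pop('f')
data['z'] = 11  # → {'c': 54, 'z': 11}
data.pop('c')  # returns 54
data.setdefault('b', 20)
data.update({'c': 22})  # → {'z': 11, 'b': 20, 'c': 22}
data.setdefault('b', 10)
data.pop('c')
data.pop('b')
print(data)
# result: {'z': 11}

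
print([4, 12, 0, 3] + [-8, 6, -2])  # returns [4, 12, 0, 3, -8, 6, -2]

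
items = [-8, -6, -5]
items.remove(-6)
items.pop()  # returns -5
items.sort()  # [-8]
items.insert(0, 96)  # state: [96, -8]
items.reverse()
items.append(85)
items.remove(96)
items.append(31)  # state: [-8, 85, 31]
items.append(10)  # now [-8, 85, 31, 10]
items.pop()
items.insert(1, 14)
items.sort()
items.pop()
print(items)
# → [-8, 14, 31]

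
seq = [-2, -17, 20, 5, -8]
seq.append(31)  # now [-2, -17, 20, 5, -8, 31]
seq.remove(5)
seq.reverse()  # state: [31, -8, 20, -17, -2]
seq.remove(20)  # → [31, -8, -17, -2]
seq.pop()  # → -2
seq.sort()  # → [-17, -8, 31]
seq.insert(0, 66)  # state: [66, -17, -8, 31]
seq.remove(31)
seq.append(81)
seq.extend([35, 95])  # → [66, -17, -8, 81, 35, 95]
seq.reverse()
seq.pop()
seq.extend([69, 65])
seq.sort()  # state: [-17, -8, 35, 65, 69, 81, 95]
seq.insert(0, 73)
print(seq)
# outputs [73, -17, -8, 35, 65, 69, 81, 95]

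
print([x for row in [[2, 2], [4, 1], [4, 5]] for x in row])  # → [2, 2, 4, 1, 4, 5]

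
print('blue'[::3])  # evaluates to be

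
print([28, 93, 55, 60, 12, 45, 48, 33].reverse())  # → None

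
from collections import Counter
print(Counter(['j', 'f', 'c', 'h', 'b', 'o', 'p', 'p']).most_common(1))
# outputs [('p', 2)]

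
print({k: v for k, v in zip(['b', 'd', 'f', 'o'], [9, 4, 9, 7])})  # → {'b': 9, 'd': 4, 'f': 9, 'o': 7}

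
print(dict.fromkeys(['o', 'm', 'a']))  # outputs {'o': None, 'm': None, 'a': None}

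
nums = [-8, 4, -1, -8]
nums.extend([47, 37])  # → [-8, 4, -1, -8, 47, 37]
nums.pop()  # 37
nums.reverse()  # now [47, -8, -1, 4, -8]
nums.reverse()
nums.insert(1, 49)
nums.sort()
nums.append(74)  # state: [-8, -8, -1, 4, 47, 49, 74]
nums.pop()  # 74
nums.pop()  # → 49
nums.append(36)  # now [-8, -8, -1, 4, 47, 36]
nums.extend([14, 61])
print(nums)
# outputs [-8, -8, -1, 4, 47, 36, 14, 61]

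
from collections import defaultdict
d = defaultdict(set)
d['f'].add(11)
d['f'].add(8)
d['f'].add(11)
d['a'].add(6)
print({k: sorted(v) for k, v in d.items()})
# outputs {'f': [8, 11], 'a': [6]}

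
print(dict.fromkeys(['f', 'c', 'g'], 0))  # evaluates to {'f': 0, 'c': 0, 'g': 0}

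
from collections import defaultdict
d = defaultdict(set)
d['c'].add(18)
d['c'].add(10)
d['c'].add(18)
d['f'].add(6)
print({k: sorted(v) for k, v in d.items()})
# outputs {'c': [10, 18], 'f': [6]}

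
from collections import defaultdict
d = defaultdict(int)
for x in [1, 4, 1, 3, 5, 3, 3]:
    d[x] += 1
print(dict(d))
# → {1: 2, 4: 1, 3: 3, 5: 1}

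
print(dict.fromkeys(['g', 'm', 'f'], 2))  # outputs {'g': 2, 'm': 2, 'f': 2}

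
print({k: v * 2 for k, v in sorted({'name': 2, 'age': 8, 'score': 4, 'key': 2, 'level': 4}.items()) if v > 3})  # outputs {'age': 16, 'level': 8, 'score': 8}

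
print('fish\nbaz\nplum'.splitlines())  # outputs ['fish', 'baz', 'plum']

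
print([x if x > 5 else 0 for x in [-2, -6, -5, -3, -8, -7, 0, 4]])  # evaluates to [0, 0, 0, 0, 0, 0, 0, 0]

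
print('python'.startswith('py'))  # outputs True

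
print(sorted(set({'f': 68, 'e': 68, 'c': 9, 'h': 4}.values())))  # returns [4, 9, 68]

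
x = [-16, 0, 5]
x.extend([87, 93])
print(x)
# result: [-16, 0, 5, 87, 93]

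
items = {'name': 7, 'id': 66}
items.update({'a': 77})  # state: {'name': 7, 'id': 66, 'a': 77}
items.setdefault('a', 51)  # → 77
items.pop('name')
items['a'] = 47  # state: {'id': 66, 'a': 47}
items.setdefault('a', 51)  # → 47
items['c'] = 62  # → {'id': 66, 'a': 47, 'c': 62}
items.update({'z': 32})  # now {'id': 66, 'a': 47, 'c': 62, 'z': 32}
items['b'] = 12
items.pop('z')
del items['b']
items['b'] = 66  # {'id': 66, 'a': 47, 'c': 62, 'b': 66}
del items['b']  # {'id': 66, 'a': 47, 'c': 62}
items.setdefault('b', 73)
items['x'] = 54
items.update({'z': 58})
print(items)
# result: {'id': 66, 'a': 47, 'c': 62, 'b': 73, 'x': 54, 'z': 58}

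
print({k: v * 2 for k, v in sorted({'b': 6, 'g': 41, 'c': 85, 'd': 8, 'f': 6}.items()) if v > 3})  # {'b': 12, 'c': 170, 'd': 16, 'f': 12, 'g': 82}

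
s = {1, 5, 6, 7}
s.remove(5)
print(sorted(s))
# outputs [1, 6, 7]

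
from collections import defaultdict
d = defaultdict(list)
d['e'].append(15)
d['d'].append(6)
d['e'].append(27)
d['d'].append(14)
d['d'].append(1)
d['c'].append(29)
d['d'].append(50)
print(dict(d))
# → {'e': [15, 27], 'd': [6, 14, 1, 50], 'c': [29]}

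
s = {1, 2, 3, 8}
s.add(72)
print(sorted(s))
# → [1, 2, 3, 8, 72]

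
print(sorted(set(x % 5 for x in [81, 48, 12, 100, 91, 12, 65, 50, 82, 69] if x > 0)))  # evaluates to [0, 1, 2, 3, 4]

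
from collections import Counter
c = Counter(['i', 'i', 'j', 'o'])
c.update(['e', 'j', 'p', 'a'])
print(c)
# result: Counter({'i': 2, 'j': 2, 'o': 1, 'e': 1, 'p': 1, 'a': 1})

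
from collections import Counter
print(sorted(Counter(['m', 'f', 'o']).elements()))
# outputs ['f', 'm', 'o']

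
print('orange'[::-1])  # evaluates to egnaro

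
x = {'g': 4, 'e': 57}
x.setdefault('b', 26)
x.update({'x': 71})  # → {'g': 4, 'e': 57, 'b': 26, 'x': 71}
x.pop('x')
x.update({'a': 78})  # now {'g': 4, 'e': 57, 'b': 26, 'a': 78}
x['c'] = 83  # {'g': 4, 'e': 57, 'b': 26, 'a': 78, 'c': 83}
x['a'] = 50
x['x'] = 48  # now {'g': 4, 'e': 57, 'b': 26, 'a': 50, 'c': 83, 'x': 48}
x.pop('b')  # 26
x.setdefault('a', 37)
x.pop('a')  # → 50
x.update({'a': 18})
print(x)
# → {'g': 4, 'e': 57, 'c': 83, 'x': 48, 'a': 18}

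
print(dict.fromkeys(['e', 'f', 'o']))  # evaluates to {'e': None, 'f': None, 'o': None}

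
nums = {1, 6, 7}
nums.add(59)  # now {1, 6, 7, 59}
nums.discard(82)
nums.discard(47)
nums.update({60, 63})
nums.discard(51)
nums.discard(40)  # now {1, 6, 7, 59, 60, 63}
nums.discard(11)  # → {1, 6, 7, 59, 60, 63}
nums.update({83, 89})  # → {1, 6, 7, 59, 60, 63, 83, 89}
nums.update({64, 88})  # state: {1, 6, 7, 59, 60, 63, 64, 83, 88, 89}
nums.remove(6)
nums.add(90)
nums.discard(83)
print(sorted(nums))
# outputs [1, 7, 59, 60, 63, 64, 88, 89, 90]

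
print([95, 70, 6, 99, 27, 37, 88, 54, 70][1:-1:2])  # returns [70, 99, 37, 54]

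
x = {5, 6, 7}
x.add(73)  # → {5, 6, 7, 73}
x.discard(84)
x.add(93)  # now {5, 6, 7, 73, 93}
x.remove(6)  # {5, 7, 73, 93}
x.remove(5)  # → {7, 73, 93}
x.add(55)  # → {7, 55, 73, 93}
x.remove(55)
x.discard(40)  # {7, 73, 93}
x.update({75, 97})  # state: {7, 73, 75, 93, 97}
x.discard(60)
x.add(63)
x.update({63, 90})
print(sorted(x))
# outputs [7, 63, 73, 75, 90, 93, 97]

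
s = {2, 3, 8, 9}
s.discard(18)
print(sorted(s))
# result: [2, 3, 8, 9]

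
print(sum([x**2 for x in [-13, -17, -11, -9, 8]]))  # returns 724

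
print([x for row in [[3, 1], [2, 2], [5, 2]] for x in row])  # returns [3, 1, 2, 2, 5, 2]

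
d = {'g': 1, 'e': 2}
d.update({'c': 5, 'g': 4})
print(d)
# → {'g': 4, 'e': 2, 'c': 5}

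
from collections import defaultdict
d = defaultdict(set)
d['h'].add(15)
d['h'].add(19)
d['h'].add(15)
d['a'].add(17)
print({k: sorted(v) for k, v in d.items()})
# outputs {'h': [15, 19], 'a': [17]}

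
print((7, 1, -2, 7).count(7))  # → 2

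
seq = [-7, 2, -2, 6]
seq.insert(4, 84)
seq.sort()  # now [-7, -2, 2, 6, 84]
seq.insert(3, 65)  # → [-7, -2, 2, 65, 6, 84]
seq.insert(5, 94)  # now [-7, -2, 2, 65, 6, 94, 84]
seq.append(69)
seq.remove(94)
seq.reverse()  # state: [69, 84, 6, 65, 2, -2, -7]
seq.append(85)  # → [69, 84, 6, 65, 2, -2, -7, 85]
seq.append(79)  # [69, 84, 6, 65, 2, -2, -7, 85, 79]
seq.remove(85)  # [69, 84, 6, 65, 2, -2, -7, 79]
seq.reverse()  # [79, -7, -2, 2, 65, 6, 84, 69]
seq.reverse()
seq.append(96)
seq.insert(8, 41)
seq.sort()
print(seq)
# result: [-7, -2, 2, 6, 41, 65, 69, 79, 84, 96]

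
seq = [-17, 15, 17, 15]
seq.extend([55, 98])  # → [-17, 15, 17, 15, 55, 98]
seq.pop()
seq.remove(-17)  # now [15, 17, 15, 55]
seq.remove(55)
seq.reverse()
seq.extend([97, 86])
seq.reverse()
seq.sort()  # [15, 15, 17, 86, 97]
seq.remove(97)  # [15, 15, 17, 86]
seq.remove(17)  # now [15, 15, 86]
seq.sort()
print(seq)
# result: [15, 15, 86]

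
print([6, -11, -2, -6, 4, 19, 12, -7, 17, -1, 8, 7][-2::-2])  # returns [8, 17, 12, 4, -2, 6]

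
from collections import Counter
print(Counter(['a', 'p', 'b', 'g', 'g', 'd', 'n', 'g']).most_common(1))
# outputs [('g', 3)]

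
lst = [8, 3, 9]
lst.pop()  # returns 9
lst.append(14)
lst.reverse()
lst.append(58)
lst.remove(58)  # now [14, 3, 8]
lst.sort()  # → [3, 8, 14]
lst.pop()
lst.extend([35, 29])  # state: [3, 8, 35, 29]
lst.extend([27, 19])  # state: [3, 8, 35, 29, 27, 19]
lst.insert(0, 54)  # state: [54, 3, 8, 35, 29, 27, 19]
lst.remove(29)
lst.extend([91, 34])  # [54, 3, 8, 35, 27, 19, 91, 34]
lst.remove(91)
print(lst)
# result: [54, 3, 8, 35, 27, 19, 34]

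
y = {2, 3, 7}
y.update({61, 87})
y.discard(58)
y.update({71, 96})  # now {2, 3, 7, 61, 71, 87, 96}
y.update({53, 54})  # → {2, 3, 7, 53, 54, 61, 71, 87, 96}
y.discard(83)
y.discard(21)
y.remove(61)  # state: {2, 3, 7, 53, 54, 71, 87, 96}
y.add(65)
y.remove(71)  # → {2, 3, 7, 53, 54, 65, 87, 96}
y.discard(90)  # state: {2, 3, 7, 53, 54, 65, 87, 96}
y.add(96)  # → {2, 3, 7, 53, 54, 65, 87, 96}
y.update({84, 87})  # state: {2, 3, 7, 53, 54, 65, 84, 87, 96}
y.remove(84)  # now {2, 3, 7, 53, 54, 65, 87, 96}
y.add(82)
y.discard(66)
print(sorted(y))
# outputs [2, 3, 7, 53, 54, 65, 82, 87, 96]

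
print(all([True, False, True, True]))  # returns False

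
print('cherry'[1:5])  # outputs herr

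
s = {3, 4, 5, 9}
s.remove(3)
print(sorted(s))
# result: [4, 5, 9]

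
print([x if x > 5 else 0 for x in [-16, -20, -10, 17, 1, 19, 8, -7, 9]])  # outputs [0, 0, 0, 17, 0, 19, 8, 0, 9]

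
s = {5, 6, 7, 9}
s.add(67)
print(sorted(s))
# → [5, 6, 7, 9, 67]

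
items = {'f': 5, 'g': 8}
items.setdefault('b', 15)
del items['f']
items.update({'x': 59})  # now {'g': 8, 'b': 15, 'x': 59}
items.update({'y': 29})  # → {'g': 8, 'b': 15, 'x': 59, 'y': 29}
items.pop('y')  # 29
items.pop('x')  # 59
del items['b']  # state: {'g': 8}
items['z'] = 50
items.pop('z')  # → 50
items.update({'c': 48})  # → {'g': 8, 'c': 48}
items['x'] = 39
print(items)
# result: {'g': 8, 'c': 48, 'x': 39}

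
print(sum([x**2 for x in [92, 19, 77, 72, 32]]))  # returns 20962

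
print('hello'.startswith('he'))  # True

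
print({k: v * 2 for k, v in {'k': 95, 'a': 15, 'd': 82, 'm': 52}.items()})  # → {'k': 190, 'a': 30, 'd': 164, 'm': 104}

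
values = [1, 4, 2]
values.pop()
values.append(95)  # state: [1, 4, 95]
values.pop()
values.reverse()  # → [4, 1]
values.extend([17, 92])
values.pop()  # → 92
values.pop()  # 17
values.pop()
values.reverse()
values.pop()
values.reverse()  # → []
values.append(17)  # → [17]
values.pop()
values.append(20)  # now [20]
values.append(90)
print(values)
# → [20, 90]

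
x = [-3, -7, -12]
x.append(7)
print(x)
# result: [-3, -7, -12, 7]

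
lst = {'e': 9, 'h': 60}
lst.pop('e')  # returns 9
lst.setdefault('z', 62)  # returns 62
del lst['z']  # {'h': 60}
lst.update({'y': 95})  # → {'h': 60, 'y': 95}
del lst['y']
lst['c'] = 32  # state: {'h': 60, 'c': 32}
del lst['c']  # {'h': 60}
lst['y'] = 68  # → {'h': 60, 'y': 68}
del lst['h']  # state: {'y': 68}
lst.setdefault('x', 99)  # 99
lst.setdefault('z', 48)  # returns 48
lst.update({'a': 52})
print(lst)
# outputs {'y': 68, 'x': 99, 'z': 48, 'a': 52}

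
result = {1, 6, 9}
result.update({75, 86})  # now {1, 6, 9, 75, 86}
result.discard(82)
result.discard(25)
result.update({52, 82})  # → {1, 6, 9, 52, 75, 82, 86}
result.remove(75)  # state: {1, 6, 9, 52, 82, 86}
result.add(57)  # {1, 6, 9, 52, 57, 82, 86}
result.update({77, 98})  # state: {1, 6, 9, 52, 57, 77, 82, 86, 98}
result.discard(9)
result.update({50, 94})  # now {1, 6, 50, 52, 57, 77, 82, 86, 94, 98}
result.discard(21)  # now {1, 6, 50, 52, 57, 77, 82, 86, 94, 98}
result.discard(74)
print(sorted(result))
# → [1, 6, 50, 52, 57, 77, 82, 86, 94, 98]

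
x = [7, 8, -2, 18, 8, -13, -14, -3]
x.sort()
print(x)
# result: [-14, -13, -3, -2, 7, 8, 8, 18]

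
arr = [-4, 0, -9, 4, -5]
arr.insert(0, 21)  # [21, -4, 0, -9, 4, -5]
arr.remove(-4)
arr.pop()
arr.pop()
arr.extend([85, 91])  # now [21, 0, -9, 85, 91]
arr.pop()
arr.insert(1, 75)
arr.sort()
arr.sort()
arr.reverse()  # [85, 75, 21, 0, -9]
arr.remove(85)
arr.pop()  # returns -9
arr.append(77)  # [75, 21, 0, 77]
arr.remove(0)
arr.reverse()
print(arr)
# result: [77, 21, 75]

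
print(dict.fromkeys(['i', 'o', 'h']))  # {'i': None, 'o': None, 'h': None}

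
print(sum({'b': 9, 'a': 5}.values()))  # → 14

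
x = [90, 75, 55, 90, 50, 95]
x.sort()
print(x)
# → [50, 55, 75, 90, 90, 95]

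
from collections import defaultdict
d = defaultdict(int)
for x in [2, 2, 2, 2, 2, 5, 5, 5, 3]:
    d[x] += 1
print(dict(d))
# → {2: 5, 5: 3, 3: 1}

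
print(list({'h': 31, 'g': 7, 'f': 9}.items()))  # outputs [('h', 31), ('g', 7), ('f', 9)]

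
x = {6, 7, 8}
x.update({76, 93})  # {6, 7, 8, 76, 93}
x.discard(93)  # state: {6, 7, 8, 76}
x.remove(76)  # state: {6, 7, 8}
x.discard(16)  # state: {6, 7, 8}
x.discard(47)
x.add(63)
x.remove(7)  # {6, 8, 63}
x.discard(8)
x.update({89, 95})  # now {6, 63, 89, 95}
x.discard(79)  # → {6, 63, 89, 95}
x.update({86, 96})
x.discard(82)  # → {6, 63, 86, 89, 95, 96}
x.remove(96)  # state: {6, 63, 86, 89, 95}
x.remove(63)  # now {6, 86, 89, 95}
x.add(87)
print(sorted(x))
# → [6, 86, 87, 89, 95]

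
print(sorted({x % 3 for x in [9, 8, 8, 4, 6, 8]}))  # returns [0, 1, 2]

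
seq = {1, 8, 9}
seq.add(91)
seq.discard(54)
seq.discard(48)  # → {1, 8, 9, 91}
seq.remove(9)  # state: {1, 8, 91}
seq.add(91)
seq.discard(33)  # {1, 8, 91}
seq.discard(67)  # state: {1, 8, 91}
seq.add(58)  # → {1, 8, 58, 91}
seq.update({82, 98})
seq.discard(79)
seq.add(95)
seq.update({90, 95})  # {1, 8, 58, 82, 90, 91, 95, 98}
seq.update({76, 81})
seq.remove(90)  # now {1, 8, 58, 76, 81, 82, 91, 95, 98}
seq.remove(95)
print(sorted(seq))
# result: [1, 8, 58, 76, 81, 82, 91, 98]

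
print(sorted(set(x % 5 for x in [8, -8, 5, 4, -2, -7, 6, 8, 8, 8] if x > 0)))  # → [0, 1, 3, 4]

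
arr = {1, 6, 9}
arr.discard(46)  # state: {1, 6, 9}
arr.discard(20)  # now {1, 6, 9}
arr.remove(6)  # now {1, 9}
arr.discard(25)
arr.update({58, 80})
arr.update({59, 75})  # {1, 9, 58, 59, 75, 80}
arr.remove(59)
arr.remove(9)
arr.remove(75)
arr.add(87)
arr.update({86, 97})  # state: {1, 58, 80, 86, 87, 97}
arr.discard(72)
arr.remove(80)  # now {1, 58, 86, 87, 97}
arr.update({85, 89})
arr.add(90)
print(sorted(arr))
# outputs [1, 58, 85, 86, 87, 89, 90, 97]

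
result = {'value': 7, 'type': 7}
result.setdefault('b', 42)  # 42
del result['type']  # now {'value': 7, 'b': 42}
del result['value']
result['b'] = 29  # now {'b': 29}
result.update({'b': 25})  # {'b': 25}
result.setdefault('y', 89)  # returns 89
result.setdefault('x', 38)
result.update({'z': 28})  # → {'b': 25, 'y': 89, 'x': 38, 'z': 28}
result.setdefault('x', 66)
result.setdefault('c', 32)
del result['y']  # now {'b': 25, 'x': 38, 'z': 28, 'c': 32}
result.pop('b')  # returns 25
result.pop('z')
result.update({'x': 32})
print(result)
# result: {'x': 32, 'c': 32}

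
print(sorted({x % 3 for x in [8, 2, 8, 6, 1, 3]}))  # [0, 1, 2]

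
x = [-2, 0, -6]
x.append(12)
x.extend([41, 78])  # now [-2, 0, -6, 12, 41, 78]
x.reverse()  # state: [78, 41, 12, -6, 0, -2]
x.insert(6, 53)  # [78, 41, 12, -6, 0, -2, 53]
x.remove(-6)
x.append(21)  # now [78, 41, 12, 0, -2, 53, 21]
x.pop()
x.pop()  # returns 53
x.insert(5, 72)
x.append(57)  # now [78, 41, 12, 0, -2, 72, 57]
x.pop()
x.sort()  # [-2, 0, 12, 41, 72, 78]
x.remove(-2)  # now [0, 12, 41, 72, 78]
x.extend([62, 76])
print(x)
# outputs [0, 12, 41, 72, 78, 62, 76]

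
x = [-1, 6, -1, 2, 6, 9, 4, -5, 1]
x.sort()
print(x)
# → [-5, -1, -1, 1, 2, 4, 6, 6, 9]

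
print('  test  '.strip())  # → test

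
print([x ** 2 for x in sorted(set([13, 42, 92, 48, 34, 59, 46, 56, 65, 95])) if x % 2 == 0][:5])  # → [1156, 1764, 2116, 2304, 3136]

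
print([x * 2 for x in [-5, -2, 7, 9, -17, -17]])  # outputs [-10, -4, 14, 18, -34, -34]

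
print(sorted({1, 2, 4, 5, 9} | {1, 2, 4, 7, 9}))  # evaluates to [1, 2, 4, 5, 7, 9]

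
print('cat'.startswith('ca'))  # True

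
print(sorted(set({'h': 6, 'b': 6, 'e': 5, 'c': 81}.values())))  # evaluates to [5, 6, 81]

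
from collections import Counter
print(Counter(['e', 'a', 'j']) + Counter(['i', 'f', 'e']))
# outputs Counter({'e': 2, 'a': 1, 'j': 1, 'i': 1, 'f': 1})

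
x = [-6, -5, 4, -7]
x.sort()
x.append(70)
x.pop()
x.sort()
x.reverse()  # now [4, -5, -6, -7]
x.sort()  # [-7, -6, -5, 4]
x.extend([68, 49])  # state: [-7, -6, -5, 4, 68, 49]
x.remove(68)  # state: [-7, -6, -5, 4, 49]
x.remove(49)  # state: [-7, -6, -5, 4]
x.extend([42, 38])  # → [-7, -6, -5, 4, 42, 38]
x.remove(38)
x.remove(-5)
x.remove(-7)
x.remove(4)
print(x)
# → [-6, 42]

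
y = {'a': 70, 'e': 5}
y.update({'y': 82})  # {'a': 70, 'e': 5, 'y': 82}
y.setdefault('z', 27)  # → 27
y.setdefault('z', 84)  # 27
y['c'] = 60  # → {'a': 70, 'e': 5, 'y': 82, 'z': 27, 'c': 60}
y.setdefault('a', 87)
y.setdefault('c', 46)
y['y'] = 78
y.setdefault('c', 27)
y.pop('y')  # 78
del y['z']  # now {'a': 70, 'e': 5, 'c': 60}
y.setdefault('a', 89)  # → 70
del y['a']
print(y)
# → {'e': 5, 'c': 60}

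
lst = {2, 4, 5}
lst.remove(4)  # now {2, 5}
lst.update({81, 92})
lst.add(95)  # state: {2, 5, 81, 92, 95}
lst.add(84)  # {2, 5, 81, 84, 92, 95}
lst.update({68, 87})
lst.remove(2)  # {5, 68, 81, 84, 87, 92, 95}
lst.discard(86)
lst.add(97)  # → {5, 68, 81, 84, 87, 92, 95, 97}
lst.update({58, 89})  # {5, 58, 68, 81, 84, 87, 89, 92, 95, 97}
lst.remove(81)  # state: {5, 58, 68, 84, 87, 89, 92, 95, 97}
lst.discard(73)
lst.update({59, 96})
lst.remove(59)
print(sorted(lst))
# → [5, 58, 68, 84, 87, 89, 92, 95, 96, 97]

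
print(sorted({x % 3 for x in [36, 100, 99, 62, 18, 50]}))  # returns [0, 1, 2]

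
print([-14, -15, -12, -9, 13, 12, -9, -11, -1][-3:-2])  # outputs [-9]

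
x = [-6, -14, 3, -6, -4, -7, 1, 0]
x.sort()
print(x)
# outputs [-14, -7, -6, -6, -4, 0, 1, 3]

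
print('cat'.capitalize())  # Cat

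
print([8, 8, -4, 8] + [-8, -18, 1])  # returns [8, 8, -4, 8, -8, -18, 1]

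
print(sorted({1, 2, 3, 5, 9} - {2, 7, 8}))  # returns [1, 3, 5, 9]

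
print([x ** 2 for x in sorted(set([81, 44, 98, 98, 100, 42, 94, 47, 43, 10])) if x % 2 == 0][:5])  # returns [100, 1764, 1936, 8836, 9604]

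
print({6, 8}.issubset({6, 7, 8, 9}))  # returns True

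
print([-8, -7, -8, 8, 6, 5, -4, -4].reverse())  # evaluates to None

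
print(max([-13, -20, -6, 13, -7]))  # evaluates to 13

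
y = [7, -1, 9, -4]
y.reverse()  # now [-4, 9, -1, 7]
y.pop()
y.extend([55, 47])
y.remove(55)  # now [-4, 9, -1, 47]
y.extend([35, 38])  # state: [-4, 9, -1, 47, 35, 38]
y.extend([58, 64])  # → [-4, 9, -1, 47, 35, 38, 58, 64]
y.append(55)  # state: [-4, 9, -1, 47, 35, 38, 58, 64, 55]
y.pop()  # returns 55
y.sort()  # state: [-4, -1, 9, 35, 38, 47, 58, 64]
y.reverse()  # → [64, 58, 47, 38, 35, 9, -1, -4]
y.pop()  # -4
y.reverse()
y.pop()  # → 64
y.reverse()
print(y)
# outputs [58, 47, 38, 35, 9, -1]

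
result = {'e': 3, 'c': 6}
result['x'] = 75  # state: {'e': 3, 'c': 6, 'x': 75}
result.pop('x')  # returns 75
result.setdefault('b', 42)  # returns 42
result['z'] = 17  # {'e': 3, 'c': 6, 'b': 42, 'z': 17}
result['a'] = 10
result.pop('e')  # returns 3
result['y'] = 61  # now {'c': 6, 'b': 42, 'z': 17, 'a': 10, 'y': 61}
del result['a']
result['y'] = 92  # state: {'c': 6, 'b': 42, 'z': 17, 'y': 92}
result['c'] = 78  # {'c': 78, 'b': 42, 'z': 17, 'y': 92}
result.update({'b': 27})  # {'c': 78, 'b': 27, 'z': 17, 'y': 92}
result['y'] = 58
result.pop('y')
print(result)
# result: {'c': 78, 'b': 27, 'z': 17}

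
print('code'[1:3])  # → od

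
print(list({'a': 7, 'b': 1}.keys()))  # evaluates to ['a', 'b']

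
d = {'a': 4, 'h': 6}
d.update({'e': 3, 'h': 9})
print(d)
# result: {'a': 4, 'h': 9, 'e': 3}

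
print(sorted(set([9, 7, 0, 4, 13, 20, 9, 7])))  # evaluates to [0, 4, 7, 9, 13, 20]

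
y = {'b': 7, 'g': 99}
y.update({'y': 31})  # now {'b': 7, 'g': 99, 'y': 31}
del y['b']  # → {'g': 99, 'y': 31}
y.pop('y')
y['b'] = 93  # {'g': 99, 'b': 93}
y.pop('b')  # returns 93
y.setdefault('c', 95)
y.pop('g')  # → 99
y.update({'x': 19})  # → {'c': 95, 'x': 19}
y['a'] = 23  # {'c': 95, 'x': 19, 'a': 23}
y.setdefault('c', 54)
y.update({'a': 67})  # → {'c': 95, 'x': 19, 'a': 67}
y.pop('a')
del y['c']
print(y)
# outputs {'x': 19}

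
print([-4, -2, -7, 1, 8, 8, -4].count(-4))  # 2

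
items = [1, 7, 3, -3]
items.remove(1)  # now [7, 3, -3]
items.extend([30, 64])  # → [7, 3, -3, 30, 64]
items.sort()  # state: [-3, 3, 7, 30, 64]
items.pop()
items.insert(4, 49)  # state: [-3, 3, 7, 30, 49]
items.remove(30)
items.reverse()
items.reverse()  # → [-3, 3, 7, 49]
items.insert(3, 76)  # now [-3, 3, 7, 76, 49]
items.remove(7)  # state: [-3, 3, 76, 49]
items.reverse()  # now [49, 76, 3, -3]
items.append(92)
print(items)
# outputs [49, 76, 3, -3, 92]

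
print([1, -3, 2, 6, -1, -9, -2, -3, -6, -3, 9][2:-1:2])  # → [2, -1, -2, -6]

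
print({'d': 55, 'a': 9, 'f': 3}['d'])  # 55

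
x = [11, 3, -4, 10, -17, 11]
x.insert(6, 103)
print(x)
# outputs [11, 3, -4, 10, -17, 11, 103]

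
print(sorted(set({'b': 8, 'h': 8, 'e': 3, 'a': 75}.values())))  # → [3, 8, 75]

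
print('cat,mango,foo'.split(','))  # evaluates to ['cat', 'mango', 'foo']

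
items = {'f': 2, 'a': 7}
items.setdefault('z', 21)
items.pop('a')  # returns 7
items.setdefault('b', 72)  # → 72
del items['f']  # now {'z': 21, 'b': 72}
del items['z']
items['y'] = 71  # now {'b': 72, 'y': 71}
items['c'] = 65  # {'b': 72, 'y': 71, 'c': 65}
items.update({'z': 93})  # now {'b': 72, 'y': 71, 'c': 65, 'z': 93}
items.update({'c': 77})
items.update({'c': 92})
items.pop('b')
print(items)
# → {'y': 71, 'c': 92, 'z': 93}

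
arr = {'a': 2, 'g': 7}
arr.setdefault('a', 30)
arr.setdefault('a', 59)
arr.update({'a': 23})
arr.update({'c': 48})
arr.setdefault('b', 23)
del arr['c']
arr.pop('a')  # 23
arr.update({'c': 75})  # {'g': 7, 'b': 23, 'c': 75}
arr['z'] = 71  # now {'g': 7, 'b': 23, 'c': 75, 'z': 71}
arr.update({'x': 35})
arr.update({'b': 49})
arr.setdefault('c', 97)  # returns 75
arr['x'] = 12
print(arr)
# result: {'g': 7, 'b': 49, 'c': 75, 'z': 71, 'x': 12}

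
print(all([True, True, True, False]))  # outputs False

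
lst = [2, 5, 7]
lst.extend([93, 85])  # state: [2, 5, 7, 93, 85]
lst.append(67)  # [2, 5, 7, 93, 85, 67]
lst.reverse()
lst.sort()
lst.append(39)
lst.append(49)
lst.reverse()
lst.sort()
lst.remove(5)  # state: [2, 7, 39, 49, 67, 85, 93]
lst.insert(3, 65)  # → [2, 7, 39, 65, 49, 67, 85, 93]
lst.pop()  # 93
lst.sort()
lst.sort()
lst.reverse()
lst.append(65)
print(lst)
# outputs [85, 67, 65, 49, 39, 7, 2, 65]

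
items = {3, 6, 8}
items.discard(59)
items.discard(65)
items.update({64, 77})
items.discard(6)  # {3, 8, 64, 77}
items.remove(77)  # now {3, 8, 64}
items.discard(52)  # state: {3, 8, 64}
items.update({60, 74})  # {3, 8, 60, 64, 74}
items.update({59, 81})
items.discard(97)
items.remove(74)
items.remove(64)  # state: {3, 8, 59, 60, 81}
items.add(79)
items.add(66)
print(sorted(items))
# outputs [3, 8, 59, 60, 66, 79, 81]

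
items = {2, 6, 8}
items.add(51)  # {2, 6, 8, 51}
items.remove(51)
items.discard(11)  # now {2, 6, 8}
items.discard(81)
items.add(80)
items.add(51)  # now {2, 6, 8, 51, 80}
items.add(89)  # {2, 6, 8, 51, 80, 89}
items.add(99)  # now {2, 6, 8, 51, 80, 89, 99}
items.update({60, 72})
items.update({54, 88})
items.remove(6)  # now {2, 8, 51, 54, 60, 72, 80, 88, 89, 99}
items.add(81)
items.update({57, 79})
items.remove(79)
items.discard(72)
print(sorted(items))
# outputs [2, 8, 51, 54, 57, 60, 80, 81, 88, 89, 99]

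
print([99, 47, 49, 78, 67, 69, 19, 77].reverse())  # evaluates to None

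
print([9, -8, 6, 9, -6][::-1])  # [-6, 9, 6, -8, 9]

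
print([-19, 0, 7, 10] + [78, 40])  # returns [-19, 0, 7, 10, 78, 40]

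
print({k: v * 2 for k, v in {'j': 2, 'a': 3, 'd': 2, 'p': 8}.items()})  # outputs {'j': 4, 'a': 6, 'd': 4, 'p': 16}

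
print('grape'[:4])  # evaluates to grap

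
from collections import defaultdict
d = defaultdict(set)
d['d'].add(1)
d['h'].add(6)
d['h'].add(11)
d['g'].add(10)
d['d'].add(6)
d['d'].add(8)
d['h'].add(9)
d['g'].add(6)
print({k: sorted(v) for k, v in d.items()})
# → {'d': [1, 6, 8], 'h': [6, 9, 11], 'g': [6, 10]}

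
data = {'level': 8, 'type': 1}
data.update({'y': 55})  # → {'level': 8, 'type': 1, 'y': 55}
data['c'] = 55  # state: {'level': 8, 'type': 1, 'y': 55, 'c': 55}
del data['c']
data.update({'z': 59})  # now {'level': 8, 'type': 1, 'y': 55, 'z': 59}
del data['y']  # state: {'level': 8, 'type': 1, 'z': 59}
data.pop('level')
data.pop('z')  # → 59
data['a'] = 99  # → {'type': 1, 'a': 99}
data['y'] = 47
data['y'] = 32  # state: {'type': 1, 'a': 99, 'y': 32}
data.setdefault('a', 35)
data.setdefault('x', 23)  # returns 23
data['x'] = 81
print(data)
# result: {'type': 1, 'a': 99, 'y': 32, 'x': 81}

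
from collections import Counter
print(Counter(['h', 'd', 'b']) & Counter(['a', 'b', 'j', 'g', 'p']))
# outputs Counter({'b': 1})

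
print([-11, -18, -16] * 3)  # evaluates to [-11, -18, -16, -11, -18, -16, -11, -18, -16]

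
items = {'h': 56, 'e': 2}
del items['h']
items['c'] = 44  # {'e': 2, 'c': 44}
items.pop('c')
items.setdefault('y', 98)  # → 98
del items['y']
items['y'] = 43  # {'e': 2, 'y': 43}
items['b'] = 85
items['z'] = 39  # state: {'e': 2, 'y': 43, 'b': 85, 'z': 39}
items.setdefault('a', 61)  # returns 61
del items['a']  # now {'e': 2, 'y': 43, 'b': 85, 'z': 39}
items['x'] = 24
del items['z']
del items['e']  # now {'y': 43, 'b': 85, 'x': 24}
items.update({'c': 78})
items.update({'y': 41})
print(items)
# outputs {'y': 41, 'b': 85, 'x': 24, 'c': 78}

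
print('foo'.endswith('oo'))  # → True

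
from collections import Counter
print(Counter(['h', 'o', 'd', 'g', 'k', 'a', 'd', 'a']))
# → Counter({'d': 2, 'a': 2, 'h': 1, 'o': 1, 'g': 1, 'k': 1})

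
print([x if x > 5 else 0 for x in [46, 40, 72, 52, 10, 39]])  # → [46, 40, 72, 52, 10, 39]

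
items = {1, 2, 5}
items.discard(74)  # {1, 2, 5}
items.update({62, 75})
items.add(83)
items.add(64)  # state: {1, 2, 5, 62, 64, 75, 83}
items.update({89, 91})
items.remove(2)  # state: {1, 5, 62, 64, 75, 83, 89, 91}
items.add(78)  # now {1, 5, 62, 64, 75, 78, 83, 89, 91}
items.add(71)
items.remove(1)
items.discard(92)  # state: {5, 62, 64, 71, 75, 78, 83, 89, 91}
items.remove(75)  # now {5, 62, 64, 71, 78, 83, 89, 91}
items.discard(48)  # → {5, 62, 64, 71, 78, 83, 89, 91}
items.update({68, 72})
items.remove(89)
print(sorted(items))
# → [5, 62, 64, 68, 71, 72, 78, 83, 91]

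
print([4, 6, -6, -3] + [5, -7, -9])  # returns [4, 6, -6, -3, 5, -7, -9]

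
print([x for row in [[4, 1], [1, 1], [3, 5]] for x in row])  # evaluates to [4, 1, 1, 1, 3, 5]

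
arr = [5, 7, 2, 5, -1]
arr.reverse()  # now [-1, 5, 2, 7, 5]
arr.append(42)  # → [-1, 5, 2, 7, 5, 42]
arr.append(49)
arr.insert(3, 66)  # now [-1, 5, 2, 66, 7, 5, 42, 49]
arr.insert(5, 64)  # [-1, 5, 2, 66, 7, 64, 5, 42, 49]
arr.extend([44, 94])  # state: [-1, 5, 2, 66, 7, 64, 5, 42, 49, 44, 94]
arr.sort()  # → [-1, 2, 5, 5, 7, 42, 44, 49, 64, 66, 94]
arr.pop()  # 94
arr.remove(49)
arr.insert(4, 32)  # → [-1, 2, 5, 5, 32, 7, 42, 44, 64, 66]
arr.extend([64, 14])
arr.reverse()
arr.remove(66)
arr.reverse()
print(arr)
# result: [-1, 2, 5, 5, 32, 7, 42, 44, 64, 64, 14]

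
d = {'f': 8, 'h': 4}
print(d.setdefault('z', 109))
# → 109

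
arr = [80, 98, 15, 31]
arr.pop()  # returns 31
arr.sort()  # [15, 80, 98]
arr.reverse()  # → [98, 80, 15]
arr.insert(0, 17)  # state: [17, 98, 80, 15]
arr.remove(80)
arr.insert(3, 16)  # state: [17, 98, 15, 16]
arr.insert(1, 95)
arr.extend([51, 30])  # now [17, 95, 98, 15, 16, 51, 30]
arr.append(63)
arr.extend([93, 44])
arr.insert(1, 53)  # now [17, 53, 95, 98, 15, 16, 51, 30, 63, 93, 44]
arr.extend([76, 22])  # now [17, 53, 95, 98, 15, 16, 51, 30, 63, 93, 44, 76, 22]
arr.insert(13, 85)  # [17, 53, 95, 98, 15, 16, 51, 30, 63, 93, 44, 76, 22, 85]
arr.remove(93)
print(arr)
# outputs [17, 53, 95, 98, 15, 16, 51, 30, 63, 44, 76, 22, 85]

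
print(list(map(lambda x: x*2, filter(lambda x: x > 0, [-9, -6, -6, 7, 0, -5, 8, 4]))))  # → [14, 16, 8]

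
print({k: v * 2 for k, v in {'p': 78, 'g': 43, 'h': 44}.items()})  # {'p': 156, 'g': 86, 'h': 88}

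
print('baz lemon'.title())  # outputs Baz Lemon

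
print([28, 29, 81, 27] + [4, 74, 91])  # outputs [28, 29, 81, 27, 4, 74, 91]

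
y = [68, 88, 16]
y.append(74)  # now [68, 88, 16, 74]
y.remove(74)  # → [68, 88, 16]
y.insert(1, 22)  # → [68, 22, 88, 16]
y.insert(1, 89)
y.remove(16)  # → [68, 89, 22, 88]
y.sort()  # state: [22, 68, 88, 89]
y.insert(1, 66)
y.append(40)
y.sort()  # [22, 40, 66, 68, 88, 89]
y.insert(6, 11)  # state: [22, 40, 66, 68, 88, 89, 11]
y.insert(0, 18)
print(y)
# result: [18, 22, 40, 66, 68, 88, 89, 11]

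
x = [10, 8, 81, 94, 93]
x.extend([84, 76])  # [10, 8, 81, 94, 93, 84, 76]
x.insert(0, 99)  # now [99, 10, 8, 81, 94, 93, 84, 76]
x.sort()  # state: [8, 10, 76, 81, 84, 93, 94, 99]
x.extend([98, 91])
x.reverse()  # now [91, 98, 99, 94, 93, 84, 81, 76, 10, 8]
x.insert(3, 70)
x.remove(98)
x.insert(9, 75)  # [91, 99, 70, 94, 93, 84, 81, 76, 10, 75, 8]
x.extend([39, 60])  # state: [91, 99, 70, 94, 93, 84, 81, 76, 10, 75, 8, 39, 60]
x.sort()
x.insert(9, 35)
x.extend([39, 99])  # [8, 10, 39, 60, 70, 75, 76, 81, 84, 35, 91, 93, 94, 99, 39, 99]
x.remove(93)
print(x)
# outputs [8, 10, 39, 60, 70, 75, 76, 81, 84, 35, 91, 94, 99, 39, 99]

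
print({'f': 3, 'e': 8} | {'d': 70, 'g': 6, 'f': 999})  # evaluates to {'f': 999, 'e': 8, 'd': 70, 'g': 6}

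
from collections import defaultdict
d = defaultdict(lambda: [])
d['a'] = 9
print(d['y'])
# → []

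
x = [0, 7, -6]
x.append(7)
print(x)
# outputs [0, 7, -6, 7]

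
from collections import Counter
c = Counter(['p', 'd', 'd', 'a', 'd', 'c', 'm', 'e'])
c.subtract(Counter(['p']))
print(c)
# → Counter({'d': 3, 'a': 1, 'c': 1, 'm': 1, 'e': 1, 'p': 0})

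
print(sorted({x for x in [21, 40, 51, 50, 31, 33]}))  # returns [21, 31, 33, 40, 50, 51]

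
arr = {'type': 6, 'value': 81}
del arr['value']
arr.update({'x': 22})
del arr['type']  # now {'x': 22}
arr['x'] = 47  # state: {'x': 47}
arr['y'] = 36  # {'x': 47, 'y': 36}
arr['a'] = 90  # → {'x': 47, 'y': 36, 'a': 90}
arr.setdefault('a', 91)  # 90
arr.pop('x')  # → 47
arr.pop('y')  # 36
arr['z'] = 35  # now {'a': 90, 'z': 35}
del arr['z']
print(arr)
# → {'a': 90}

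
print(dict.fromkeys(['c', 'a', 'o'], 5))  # {'c': 5, 'a': 5, 'o': 5}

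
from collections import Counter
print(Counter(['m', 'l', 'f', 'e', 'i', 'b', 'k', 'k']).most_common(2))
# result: [('k', 2), ('m', 1)]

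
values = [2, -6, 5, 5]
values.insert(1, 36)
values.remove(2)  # [36, -6, 5, 5]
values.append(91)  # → [36, -6, 5, 5, 91]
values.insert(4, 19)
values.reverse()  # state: [91, 19, 5, 5, -6, 36]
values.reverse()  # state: [36, -6, 5, 5, 19, 91]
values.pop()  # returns 91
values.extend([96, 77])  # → [36, -6, 5, 5, 19, 96, 77]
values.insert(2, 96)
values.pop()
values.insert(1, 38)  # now [36, 38, -6, 96, 5, 5, 19, 96]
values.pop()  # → 96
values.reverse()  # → [19, 5, 5, 96, -6, 38, 36]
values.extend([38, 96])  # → [19, 5, 5, 96, -6, 38, 36, 38, 96]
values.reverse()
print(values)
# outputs [96, 38, 36, 38, -6, 96, 5, 5, 19]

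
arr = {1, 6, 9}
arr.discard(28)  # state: {1, 6, 9}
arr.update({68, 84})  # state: {1, 6, 9, 68, 84}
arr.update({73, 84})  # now {1, 6, 9, 68, 73, 84}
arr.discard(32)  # {1, 6, 9, 68, 73, 84}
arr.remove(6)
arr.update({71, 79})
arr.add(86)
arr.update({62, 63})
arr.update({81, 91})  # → {1, 9, 62, 63, 68, 71, 73, 79, 81, 84, 86, 91}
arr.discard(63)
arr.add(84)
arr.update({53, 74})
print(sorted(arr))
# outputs [1, 9, 53, 62, 68, 71, 73, 74, 79, 81, 84, 86, 91]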